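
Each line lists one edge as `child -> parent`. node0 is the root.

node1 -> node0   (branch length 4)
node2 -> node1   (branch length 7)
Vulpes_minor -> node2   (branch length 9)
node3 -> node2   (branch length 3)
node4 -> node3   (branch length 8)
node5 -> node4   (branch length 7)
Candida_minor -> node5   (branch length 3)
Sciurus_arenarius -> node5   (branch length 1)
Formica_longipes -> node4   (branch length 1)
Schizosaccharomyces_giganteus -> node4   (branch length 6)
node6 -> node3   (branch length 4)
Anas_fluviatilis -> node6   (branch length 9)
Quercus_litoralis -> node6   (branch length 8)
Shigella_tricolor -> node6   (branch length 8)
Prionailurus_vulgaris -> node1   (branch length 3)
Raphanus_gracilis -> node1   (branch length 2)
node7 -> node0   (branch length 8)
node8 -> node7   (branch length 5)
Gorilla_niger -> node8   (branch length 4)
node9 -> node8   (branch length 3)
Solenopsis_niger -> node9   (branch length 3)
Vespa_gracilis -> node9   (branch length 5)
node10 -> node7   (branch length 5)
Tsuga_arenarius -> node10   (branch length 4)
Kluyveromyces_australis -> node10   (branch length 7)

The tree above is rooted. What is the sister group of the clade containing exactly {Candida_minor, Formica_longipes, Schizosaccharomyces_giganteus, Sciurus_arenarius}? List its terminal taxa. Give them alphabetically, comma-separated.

Anas_fluviatilis, Quercus_litoralis, Shigella_tricolor

The clade containing exactly {Candida_minor, Formica_longipes, Schizosaccharomyces_giganteus, Sciurus_arenarius} attaches to the tree at the node subtending (((Candida_minor,Sciurus_arenarius),Formica_longipes,Schizosaccharomyces_giganteus),(Anas_fluviatilis,Quercus_litoralis,Shigella_tricolor)).
The other lineage descending from that same node — the sister group — is (Anas_fluviatilis,Quercus_litoralis,Shigella_tricolor); its 3 tips in alphabetical order are the answer.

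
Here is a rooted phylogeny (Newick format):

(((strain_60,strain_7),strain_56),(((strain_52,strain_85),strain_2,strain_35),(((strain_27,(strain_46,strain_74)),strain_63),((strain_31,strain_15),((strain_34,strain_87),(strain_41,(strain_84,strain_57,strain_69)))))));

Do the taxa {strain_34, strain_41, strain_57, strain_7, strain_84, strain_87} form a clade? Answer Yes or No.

No

The MRCA of the listed taxa is the root, so the smallest clade containing them is the whole tree.
That clade also contains strain_15, strain_2, strain_27, strain_31, strain_35, strain_46, strain_52, strain_56, strain_60, strain_63, strain_69, strain_74, strain_85, which are not in the proposed group, so the group is not monophyletic.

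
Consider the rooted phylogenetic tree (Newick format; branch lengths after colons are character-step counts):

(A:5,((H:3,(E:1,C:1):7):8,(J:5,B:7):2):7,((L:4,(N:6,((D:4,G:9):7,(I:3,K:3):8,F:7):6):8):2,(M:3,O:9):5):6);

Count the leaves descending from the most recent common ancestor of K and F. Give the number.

5

The MRCA of K and F is the node subtending ((D,G),(I,K),F).
That clade contains 5 terminal taxa: D, F, G, I, K.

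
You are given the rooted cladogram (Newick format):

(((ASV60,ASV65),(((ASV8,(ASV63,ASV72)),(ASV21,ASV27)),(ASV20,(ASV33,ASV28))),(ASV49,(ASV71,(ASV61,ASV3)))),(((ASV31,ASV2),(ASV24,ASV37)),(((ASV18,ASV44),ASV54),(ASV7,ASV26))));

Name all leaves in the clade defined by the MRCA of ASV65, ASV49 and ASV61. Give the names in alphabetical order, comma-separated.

Tracing ASV65: it sits inside (ASV60,ASV65).
Tracing ASV49: it sits inside (ASV49,(ASV71,(ASV61,ASV3))).
Tracing ASV61: it sits inside (ASV61,ASV3).
The smallest clade enclosing all 3 is ((ASV60,ASV65),(((ASV8,(ASV63,ASV72)),(ASV21,ASV27)),(ASV20,(ASV33,ASV28))),(ASV49,(ASV71,(ASV61,ASV3)))); the answer is its 14 terminal taxa in alphabetical order.

ASV20, ASV21, ASV27, ASV28, ASV3, ASV33, ASV49, ASV60, ASV61, ASV63, ASV65, ASV71, ASV72, ASV8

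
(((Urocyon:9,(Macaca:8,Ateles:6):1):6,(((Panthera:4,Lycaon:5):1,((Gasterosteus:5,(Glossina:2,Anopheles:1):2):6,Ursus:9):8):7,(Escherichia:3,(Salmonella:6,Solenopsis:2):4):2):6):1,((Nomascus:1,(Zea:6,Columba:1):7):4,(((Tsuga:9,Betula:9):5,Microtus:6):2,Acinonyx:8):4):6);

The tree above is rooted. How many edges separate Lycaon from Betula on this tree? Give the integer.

The MRCA of Lycaon and Betula is the root of the tree.
From Lycaon up to that node: 5 branches. From Betula up to the same node: 5 branches. Total: 5 + 5 = 10.

10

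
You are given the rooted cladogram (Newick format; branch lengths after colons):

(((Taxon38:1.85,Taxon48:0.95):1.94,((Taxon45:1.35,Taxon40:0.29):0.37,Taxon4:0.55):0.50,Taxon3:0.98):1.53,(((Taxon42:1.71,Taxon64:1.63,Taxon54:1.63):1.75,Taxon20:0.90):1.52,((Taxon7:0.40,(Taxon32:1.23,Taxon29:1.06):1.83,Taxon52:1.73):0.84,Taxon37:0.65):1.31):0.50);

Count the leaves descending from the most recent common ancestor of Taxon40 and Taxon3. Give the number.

The MRCA of Taxon40 and Taxon3 is the node subtending ((Taxon38,Taxon48),((Taxon45,Taxon40),Taxon4),Taxon3).
That clade contains 6 terminal taxa: Taxon3, Taxon38, Taxon4, Taxon40, Taxon45, Taxon48.

6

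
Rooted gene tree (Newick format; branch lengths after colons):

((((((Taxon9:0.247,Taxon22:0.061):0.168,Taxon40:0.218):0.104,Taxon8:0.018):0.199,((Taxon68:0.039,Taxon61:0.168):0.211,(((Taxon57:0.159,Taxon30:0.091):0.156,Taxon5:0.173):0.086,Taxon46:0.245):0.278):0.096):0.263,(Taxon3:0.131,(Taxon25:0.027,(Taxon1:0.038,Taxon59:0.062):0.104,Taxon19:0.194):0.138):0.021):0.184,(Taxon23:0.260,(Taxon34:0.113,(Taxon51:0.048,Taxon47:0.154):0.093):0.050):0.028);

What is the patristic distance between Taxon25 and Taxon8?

The path runs Taxon25 → … → MRCA → … → Taxon8; the MRCA is the node subtending (((((Taxon9,Taxon22),Taxon40),Taxon8),((Taxon68,Taxon61),(((Taxon57,Taxon30),Taxon5),Taxon46))),(Taxon3,(Taxon25,(Taxon1,Taxon59),Taxon19))).
Branch lengths along that path: 0.027 + 0.138 + 0.021 + 0.263 + 0.199 + 0.018 = 0.666.

0.666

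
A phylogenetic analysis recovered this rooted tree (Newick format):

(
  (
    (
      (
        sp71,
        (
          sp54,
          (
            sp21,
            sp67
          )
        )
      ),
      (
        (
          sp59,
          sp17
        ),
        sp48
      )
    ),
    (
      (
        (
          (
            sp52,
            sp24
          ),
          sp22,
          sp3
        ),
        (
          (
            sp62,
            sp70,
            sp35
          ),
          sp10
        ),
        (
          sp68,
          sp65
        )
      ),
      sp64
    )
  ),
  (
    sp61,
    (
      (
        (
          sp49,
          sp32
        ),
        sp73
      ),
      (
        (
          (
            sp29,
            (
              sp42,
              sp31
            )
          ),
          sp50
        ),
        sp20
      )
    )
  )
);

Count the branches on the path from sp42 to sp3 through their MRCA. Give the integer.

The MRCA of sp42 and sp3 is the root of the tree.
From sp42 up to that node: 7 branches. From sp3 up to the same node: 5 branches. Total: 7 + 5 = 12.

12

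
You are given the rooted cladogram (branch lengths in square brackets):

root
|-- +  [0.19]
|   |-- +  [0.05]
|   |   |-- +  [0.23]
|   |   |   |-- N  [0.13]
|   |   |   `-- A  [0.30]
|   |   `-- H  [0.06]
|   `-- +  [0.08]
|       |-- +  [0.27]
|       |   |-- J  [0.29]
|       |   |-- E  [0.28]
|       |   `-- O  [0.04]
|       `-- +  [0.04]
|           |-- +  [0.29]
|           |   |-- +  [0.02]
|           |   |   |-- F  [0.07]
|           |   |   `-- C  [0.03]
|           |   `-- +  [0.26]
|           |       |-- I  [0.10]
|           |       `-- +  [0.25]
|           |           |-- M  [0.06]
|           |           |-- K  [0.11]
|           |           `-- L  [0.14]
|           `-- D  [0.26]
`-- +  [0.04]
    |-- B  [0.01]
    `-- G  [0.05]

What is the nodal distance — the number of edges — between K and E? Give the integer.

7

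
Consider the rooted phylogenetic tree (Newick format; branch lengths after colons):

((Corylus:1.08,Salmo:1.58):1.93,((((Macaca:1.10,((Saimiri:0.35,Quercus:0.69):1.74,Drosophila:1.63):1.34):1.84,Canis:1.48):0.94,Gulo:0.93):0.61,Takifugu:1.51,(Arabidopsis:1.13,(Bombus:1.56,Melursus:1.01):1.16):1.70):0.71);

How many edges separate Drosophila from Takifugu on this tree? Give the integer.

6

The MRCA of Drosophila and Takifugu is the node subtending ((((Macaca,((Saimiri,Quercus),Drosophila)),Canis),Gulo),Takifugu,(Arabidopsis,(Bombus,Melursus))).
From Drosophila up to that node: 5 branches. From Takifugu up to the same node: 1 branch. Total: 5 + 1 = 6.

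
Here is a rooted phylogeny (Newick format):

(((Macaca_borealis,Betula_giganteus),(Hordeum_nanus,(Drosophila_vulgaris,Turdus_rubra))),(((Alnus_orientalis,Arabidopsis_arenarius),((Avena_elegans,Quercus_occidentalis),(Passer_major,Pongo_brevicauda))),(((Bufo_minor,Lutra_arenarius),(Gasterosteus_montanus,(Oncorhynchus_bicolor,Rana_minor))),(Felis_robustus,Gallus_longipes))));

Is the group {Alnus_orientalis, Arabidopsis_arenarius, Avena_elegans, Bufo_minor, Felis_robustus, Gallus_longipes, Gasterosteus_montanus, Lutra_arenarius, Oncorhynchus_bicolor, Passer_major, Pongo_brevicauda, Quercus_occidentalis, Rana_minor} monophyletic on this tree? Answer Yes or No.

Yes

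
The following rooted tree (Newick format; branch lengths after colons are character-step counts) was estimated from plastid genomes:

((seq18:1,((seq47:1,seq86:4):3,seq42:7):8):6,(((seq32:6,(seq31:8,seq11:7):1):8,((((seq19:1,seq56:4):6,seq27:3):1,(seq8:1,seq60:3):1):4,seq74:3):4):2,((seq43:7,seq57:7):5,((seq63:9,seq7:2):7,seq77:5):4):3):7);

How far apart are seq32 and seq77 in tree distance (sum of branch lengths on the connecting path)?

28

The path runs seq32 → … → MRCA → … → seq77; the MRCA is the node subtending (((seq32,(seq31,seq11)),((((seq19,seq56),seq27),(seq8,seq60)),seq74)),((seq43,seq57),((seq63,seq7),seq77))).
Branch lengths along that path: 6 + 8 + 2 + 3 + 4 + 5 = 28.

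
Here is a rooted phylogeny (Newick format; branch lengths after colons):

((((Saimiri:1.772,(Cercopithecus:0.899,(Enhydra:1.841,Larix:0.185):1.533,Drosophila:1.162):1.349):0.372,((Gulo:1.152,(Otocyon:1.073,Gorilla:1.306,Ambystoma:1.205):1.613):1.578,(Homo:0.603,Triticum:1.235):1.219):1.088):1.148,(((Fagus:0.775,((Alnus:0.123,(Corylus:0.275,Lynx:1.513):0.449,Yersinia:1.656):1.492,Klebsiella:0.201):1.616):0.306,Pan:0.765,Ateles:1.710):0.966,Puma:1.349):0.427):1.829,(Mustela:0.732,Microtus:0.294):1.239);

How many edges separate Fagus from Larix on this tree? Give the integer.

The MRCA of Fagus and Larix is the node subtending (((Saimiri,(Cercopithecus,(Enhydra,Larix),Drosophila)),((Gulo,(Otocyon,Gorilla,Ambystoma)),(Homo,Triticum))),(((Fagus,((Alnus,(Corylus,Lynx),Yersinia),Klebsiella)),Pan,Ateles),Puma)).
From Fagus up to that node: 4 branches. From Larix up to the same node: 5 branches. Total: 4 + 5 = 9.

9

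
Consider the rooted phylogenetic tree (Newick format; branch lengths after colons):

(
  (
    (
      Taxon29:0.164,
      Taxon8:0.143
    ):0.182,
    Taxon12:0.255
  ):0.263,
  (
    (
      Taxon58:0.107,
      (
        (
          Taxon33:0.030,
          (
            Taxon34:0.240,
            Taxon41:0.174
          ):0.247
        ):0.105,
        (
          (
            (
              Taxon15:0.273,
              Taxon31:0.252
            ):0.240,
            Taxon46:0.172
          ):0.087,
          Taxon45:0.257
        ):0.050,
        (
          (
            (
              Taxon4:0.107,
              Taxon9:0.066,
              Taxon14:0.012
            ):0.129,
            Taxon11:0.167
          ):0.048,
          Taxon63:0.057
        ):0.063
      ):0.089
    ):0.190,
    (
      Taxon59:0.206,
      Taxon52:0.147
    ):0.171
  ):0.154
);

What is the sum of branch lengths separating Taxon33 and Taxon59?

0.791

The path runs Taxon33 → … → MRCA → … → Taxon59; the MRCA is the node subtending ((Taxon58,((Taxon33,(Taxon34,Taxon41)),(((Taxon15,Taxon31),Taxon46),Taxon45),(((Taxon4,Taxon9,Taxon14),Taxon11),Taxon63))),(Taxon59,Taxon52)).
Branch lengths along that path: 0.030 + 0.105 + 0.089 + 0.190 + 0.171 + 0.206 = 0.791.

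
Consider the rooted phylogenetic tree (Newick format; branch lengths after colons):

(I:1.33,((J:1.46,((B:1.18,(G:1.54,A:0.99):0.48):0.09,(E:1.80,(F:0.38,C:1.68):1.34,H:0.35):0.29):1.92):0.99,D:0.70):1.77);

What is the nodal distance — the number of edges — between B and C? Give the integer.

5

The MRCA of B and C is the node subtending ((B,(G,A)),(E,(F,C),H)).
From B up to that node: 2 branches. From C up to the same node: 3 branches. Total: 2 + 3 = 5.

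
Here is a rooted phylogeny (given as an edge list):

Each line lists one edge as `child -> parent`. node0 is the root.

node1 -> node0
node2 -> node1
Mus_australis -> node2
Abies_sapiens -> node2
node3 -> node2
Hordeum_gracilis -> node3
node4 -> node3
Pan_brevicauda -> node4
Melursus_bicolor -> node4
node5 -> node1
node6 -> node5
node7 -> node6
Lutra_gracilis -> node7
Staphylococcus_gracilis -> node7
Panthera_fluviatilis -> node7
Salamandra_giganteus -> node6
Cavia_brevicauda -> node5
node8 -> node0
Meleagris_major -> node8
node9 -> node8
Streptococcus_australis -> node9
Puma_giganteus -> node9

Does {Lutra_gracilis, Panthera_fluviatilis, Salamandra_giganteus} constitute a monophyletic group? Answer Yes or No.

No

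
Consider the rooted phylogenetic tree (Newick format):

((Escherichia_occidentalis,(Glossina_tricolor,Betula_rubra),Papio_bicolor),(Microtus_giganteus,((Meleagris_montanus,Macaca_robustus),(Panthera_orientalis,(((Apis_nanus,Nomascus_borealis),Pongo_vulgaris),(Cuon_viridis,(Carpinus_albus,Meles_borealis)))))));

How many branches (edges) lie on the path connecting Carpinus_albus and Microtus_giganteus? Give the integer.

7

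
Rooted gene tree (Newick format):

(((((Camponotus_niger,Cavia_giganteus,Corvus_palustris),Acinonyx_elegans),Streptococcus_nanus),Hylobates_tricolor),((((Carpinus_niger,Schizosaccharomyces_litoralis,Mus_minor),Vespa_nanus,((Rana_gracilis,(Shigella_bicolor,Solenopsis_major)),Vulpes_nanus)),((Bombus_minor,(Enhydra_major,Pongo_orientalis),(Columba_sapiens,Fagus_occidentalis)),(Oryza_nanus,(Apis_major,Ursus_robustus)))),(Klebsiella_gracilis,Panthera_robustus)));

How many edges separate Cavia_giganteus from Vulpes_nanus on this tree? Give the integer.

10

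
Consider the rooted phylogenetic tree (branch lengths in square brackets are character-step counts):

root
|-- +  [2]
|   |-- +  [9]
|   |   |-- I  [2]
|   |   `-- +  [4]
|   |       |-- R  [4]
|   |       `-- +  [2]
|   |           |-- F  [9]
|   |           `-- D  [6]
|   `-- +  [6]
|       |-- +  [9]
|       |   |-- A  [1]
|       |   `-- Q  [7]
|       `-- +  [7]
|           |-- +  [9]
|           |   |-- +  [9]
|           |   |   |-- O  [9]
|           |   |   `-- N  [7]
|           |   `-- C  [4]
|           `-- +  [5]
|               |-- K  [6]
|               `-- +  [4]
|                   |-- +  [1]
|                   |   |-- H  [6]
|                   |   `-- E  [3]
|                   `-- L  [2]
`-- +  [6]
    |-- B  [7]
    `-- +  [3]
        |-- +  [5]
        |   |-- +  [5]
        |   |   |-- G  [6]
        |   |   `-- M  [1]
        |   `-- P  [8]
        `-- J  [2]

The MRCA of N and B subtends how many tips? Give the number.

The MRCA of N and B is the root, so the clade is the entire tree.
That clade contains 18 terminal taxa: A, B, C, D, E, F, G, H, I, J, K, L, M, N, O, P, Q, R.

18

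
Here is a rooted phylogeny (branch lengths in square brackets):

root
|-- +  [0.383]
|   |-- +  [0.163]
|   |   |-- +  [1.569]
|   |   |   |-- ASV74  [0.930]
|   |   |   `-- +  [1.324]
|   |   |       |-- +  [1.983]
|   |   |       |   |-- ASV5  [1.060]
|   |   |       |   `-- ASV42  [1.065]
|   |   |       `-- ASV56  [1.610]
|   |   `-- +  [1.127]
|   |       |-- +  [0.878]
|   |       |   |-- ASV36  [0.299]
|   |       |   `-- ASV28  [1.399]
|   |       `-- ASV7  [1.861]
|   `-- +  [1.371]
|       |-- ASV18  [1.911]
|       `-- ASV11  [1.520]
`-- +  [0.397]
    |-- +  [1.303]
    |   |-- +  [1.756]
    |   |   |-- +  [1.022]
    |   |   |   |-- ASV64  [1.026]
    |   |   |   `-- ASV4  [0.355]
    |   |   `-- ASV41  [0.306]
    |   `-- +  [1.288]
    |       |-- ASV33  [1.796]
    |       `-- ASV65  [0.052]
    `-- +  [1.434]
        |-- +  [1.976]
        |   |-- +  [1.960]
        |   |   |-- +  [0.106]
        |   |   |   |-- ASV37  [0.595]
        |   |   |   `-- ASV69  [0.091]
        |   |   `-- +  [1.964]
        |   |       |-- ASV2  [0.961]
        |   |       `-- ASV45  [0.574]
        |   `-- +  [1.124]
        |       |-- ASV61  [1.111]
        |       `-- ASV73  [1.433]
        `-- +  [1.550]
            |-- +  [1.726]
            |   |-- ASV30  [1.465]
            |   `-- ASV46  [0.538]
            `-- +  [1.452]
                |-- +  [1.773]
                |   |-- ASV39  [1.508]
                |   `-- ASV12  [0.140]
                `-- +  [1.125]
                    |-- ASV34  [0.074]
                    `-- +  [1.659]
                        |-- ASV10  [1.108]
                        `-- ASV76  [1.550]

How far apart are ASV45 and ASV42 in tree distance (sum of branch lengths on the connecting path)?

14.792

The path runs ASV45 → … → MRCA → … → ASV42; the MRCA is the root of the tree.
Branch lengths along that path: 0.574 + 1.964 + 1.960 + 1.976 + 1.434 + 0.397 + 0.383 + 0.163 + 1.569 + 1.324 + 1.983 + 1.065 = 14.792.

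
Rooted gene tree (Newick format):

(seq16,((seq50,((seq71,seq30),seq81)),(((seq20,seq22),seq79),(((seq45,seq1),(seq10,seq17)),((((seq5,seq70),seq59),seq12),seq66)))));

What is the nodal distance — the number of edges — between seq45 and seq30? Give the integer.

9

The MRCA of seq45 and seq30 is the node subtending ((seq50,((seq71,seq30),seq81)),(((seq20,seq22),seq79),(((seq45,seq1),(seq10,seq17)),((((seq5,seq70),seq59),seq12),seq66)))).
From seq45 up to that node: 5 branches. From seq30 up to the same node: 4 branches. Total: 5 + 4 = 9.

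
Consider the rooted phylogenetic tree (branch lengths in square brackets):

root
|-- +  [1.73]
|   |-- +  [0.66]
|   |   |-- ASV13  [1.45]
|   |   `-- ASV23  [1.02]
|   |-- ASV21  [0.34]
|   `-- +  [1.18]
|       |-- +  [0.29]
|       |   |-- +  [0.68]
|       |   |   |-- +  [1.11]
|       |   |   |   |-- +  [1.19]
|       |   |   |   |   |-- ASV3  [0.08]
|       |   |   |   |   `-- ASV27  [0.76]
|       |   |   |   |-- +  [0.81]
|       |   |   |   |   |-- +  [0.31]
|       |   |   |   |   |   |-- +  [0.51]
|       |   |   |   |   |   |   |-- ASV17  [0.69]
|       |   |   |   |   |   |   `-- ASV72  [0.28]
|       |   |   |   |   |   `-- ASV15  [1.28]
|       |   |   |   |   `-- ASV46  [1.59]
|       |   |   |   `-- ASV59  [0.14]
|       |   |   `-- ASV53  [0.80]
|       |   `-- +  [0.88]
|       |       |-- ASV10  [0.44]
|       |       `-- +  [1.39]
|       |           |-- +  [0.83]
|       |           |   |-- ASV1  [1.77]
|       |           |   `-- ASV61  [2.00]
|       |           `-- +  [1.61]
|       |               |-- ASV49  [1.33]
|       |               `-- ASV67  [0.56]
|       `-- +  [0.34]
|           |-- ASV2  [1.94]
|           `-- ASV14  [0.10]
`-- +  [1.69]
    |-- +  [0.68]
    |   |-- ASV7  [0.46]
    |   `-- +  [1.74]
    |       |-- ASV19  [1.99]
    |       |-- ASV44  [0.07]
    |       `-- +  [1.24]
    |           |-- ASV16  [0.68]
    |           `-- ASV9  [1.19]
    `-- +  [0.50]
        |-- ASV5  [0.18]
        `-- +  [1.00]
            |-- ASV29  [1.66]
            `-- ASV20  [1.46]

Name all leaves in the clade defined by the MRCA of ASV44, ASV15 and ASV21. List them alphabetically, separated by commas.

Tracing ASV44: it sits inside (ASV19,ASV44,(ASV16,ASV9)).
Tracing ASV15: it sits inside ((ASV17,ASV72),ASV15).
Tracing ASV21: it sits inside ((ASV13,ASV23),ASV21,(((((ASV3,ASV27),(((ASV17,ASV72),ASV15),ASV46),ASV59),ASV53),(ASV10,((ASV1,ASV61),(ASV49,ASV67)))),(ASV2,ASV14))).
The smallest clade enclosing all 3 is the whole tree (their MRCA is the root), so the answer is all 26 tips in alphabetical order.

ASV1, ASV10, ASV13, ASV14, ASV15, ASV16, ASV17, ASV19, ASV2, ASV20, ASV21, ASV23, ASV27, ASV29, ASV3, ASV44, ASV46, ASV49, ASV5, ASV53, ASV59, ASV61, ASV67, ASV7, ASV72, ASV9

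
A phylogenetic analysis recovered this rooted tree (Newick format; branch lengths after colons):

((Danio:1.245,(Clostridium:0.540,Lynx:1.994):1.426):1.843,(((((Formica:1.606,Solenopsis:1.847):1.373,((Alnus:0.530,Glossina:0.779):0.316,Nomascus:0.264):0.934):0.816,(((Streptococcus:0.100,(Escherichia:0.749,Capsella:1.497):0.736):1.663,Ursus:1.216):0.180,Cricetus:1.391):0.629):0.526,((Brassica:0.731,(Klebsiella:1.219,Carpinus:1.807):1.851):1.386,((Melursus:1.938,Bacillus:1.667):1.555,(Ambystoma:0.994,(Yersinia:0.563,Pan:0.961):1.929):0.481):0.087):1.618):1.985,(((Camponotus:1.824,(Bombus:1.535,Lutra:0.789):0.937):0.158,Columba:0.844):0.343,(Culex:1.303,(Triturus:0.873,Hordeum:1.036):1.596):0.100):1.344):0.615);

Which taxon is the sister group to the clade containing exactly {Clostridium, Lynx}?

The clade containing exactly {Clostridium, Lynx} attaches to the tree at the node subtending (Danio,(Clostridium,Lynx)).
The other lineage descending from that same node — the sister group — is the single tip Danio.

Danio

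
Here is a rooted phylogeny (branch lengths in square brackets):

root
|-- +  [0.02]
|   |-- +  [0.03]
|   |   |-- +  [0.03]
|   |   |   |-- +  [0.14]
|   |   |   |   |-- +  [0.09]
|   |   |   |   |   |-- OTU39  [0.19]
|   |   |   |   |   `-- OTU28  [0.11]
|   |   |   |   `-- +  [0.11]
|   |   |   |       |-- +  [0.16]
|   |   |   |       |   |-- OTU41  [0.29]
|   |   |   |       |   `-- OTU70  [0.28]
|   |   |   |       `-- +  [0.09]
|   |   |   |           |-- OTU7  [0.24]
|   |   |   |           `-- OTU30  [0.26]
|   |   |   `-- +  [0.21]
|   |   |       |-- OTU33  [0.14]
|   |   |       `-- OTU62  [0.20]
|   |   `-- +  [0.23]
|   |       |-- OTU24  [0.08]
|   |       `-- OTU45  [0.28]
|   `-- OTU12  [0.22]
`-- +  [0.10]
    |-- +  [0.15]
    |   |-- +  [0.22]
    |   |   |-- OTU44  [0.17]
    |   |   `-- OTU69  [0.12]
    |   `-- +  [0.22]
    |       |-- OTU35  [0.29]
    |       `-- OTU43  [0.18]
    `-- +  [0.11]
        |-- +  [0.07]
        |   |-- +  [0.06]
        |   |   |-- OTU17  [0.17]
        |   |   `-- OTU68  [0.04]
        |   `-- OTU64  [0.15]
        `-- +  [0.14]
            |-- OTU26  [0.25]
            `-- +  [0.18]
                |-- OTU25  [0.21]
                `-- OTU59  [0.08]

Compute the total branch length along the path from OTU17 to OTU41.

1.29

The path runs OTU17 → … → MRCA → … → OTU41; the MRCA is the root of the tree.
Branch lengths along that path: 0.17 + 0.06 + 0.07 + 0.11 + 0.10 + 0.02 + 0.03 + 0.03 + 0.14 + 0.11 + 0.16 + 0.29 = 1.29.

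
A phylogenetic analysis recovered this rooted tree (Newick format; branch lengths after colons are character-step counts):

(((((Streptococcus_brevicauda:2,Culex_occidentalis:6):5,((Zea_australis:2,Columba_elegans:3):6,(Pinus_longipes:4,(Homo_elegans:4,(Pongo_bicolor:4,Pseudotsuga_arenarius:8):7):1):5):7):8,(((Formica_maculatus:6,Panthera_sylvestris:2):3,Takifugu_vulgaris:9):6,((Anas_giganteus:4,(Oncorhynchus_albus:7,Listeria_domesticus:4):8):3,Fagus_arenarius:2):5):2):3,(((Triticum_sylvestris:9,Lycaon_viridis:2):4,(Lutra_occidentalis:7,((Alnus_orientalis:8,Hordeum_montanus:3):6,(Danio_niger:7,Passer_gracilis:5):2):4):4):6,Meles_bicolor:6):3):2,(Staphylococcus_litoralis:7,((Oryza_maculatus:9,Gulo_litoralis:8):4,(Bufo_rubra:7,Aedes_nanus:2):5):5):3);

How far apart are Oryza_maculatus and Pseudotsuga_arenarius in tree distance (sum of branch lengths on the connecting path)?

62

The path runs Oryza_maculatus → … → MRCA → … → Pseudotsuga_arenarius; the MRCA is the root of the tree.
Branch lengths along that path: 9 + 4 + 5 + 3 + 2 + 3 + 8 + 7 + 5 + 1 + 7 + 8 = 62.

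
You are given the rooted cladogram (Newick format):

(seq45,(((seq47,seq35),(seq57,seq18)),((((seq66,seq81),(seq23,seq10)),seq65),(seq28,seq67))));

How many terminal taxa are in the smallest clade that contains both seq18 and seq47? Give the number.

The MRCA of seq18 and seq47 is the node subtending ((seq47,seq35),(seq57,seq18)).
That clade contains 4 terminal taxa: seq18, seq35, seq47, seq57.

4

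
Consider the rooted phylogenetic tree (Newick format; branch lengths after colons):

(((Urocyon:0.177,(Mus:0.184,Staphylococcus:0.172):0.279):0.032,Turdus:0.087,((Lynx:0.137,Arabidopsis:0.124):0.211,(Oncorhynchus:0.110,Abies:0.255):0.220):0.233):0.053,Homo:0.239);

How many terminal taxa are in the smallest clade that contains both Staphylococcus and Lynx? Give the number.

8

The MRCA of Staphylococcus and Lynx is the node subtending ((Urocyon,(Mus,Staphylococcus)),Turdus,((Lynx,Arabidopsis),(Oncorhynchus,Abies))).
That clade contains 8 terminal taxa: Abies, Arabidopsis, Lynx, Mus, Oncorhynchus, Staphylococcus, Turdus, Urocyon.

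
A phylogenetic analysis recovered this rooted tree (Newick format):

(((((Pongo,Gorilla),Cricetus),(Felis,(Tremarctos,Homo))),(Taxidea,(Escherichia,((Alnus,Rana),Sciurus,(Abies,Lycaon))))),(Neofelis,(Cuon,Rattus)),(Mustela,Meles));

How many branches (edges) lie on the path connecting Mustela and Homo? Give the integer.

The MRCA of Mustela and Homo is the root of the tree.
From Mustela up to that node: 2 branches. From Homo up to the same node: 5 branches. Total: 2 + 5 = 7.

7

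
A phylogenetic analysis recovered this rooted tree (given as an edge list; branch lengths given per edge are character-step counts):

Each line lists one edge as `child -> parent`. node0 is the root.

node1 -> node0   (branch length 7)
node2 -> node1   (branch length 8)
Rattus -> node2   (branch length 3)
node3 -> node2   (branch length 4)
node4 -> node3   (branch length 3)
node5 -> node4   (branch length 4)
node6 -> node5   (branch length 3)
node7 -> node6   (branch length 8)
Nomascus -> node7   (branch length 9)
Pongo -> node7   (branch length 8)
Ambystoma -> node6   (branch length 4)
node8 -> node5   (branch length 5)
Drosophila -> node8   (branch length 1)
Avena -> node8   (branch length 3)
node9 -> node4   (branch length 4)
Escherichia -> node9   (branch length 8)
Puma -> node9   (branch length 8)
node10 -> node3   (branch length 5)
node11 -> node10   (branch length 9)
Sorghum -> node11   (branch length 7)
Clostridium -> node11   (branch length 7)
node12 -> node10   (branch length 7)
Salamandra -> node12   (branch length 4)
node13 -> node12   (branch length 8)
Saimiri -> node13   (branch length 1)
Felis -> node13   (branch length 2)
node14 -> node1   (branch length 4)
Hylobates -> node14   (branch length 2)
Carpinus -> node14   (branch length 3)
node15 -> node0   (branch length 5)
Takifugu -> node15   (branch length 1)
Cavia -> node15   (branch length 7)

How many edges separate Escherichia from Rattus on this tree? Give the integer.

5

The MRCA of Escherichia and Rattus is the node subtending (Rattus,(((((Nomascus,Pongo),Ambystoma),(Drosophila,Avena)),(Escherichia,Puma)),((Sorghum,Clostridium),(Salamandra,(Saimiri,Felis))))).
From Escherichia up to that node: 4 branches. From Rattus up to the same node: 1 branch. Total: 4 + 1 = 5.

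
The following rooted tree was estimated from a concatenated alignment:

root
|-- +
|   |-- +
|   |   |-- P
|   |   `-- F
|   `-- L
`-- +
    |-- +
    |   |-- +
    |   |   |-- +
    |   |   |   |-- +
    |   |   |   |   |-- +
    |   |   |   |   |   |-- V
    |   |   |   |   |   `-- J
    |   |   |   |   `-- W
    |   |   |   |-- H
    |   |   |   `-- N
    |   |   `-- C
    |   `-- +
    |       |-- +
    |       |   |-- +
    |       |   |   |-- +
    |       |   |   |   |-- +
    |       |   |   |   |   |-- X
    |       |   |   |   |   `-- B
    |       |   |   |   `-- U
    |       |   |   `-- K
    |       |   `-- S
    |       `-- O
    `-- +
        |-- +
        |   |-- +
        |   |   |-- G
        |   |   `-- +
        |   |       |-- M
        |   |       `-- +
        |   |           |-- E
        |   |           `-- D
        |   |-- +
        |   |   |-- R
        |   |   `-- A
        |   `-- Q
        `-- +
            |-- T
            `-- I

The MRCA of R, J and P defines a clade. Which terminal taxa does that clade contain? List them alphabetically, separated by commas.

Tracing R: it sits inside (R,A).
Tracing J: it sits inside (V,J).
Tracing P: it sits inside (P,F).
The smallest clade enclosing all 3 is the whole tree (their MRCA is the root), so the answer is all 24 tips in alphabetical order.

A, B, C, D, E, F, G, H, I, J, K, L, M, N, O, P, Q, R, S, T, U, V, W, X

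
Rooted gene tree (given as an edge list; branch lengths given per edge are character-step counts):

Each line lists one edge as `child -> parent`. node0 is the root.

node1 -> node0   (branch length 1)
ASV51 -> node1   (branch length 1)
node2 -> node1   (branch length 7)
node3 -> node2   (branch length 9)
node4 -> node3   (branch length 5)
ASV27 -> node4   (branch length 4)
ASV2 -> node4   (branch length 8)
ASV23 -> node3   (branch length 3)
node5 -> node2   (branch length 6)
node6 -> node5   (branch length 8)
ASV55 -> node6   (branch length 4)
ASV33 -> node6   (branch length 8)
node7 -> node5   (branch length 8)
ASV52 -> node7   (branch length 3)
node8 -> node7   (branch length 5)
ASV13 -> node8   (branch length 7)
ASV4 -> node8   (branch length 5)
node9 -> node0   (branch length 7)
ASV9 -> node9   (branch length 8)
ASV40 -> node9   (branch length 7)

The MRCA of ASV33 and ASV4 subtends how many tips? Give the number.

The MRCA of ASV33 and ASV4 is the node subtending ((ASV55,ASV33),(ASV52,(ASV13,ASV4))).
That clade contains 5 terminal taxa: ASV13, ASV33, ASV4, ASV52, ASV55.

5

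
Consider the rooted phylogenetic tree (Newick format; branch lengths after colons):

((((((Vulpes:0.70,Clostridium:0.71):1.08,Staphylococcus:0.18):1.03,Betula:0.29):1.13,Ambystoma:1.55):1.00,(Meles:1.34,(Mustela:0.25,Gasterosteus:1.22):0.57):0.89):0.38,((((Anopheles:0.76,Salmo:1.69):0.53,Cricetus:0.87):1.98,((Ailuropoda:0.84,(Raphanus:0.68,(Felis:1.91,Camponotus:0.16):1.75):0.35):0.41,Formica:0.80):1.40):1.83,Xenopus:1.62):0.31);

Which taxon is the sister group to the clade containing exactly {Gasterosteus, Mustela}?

Meles

The clade containing exactly {Gasterosteus, Mustela} attaches to the tree at the node subtending (Meles,(Mustela,Gasterosteus)).
The other lineage descending from that same node — the sister group — is the single tip Meles.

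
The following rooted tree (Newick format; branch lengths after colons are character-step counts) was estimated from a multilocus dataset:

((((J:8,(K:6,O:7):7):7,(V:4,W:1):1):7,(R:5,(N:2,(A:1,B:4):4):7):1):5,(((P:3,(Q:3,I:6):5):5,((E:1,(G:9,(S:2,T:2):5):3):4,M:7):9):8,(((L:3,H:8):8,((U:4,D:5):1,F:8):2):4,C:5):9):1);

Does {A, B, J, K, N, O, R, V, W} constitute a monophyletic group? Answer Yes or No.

The most recent common ancestor of these taxa subtends (((J,(K,O)),(V,W)),(R,(N,(A,B)))).
That clade has exactly 9 tips — every listed taxon and nothing else — so the group is monophyletic.

Yes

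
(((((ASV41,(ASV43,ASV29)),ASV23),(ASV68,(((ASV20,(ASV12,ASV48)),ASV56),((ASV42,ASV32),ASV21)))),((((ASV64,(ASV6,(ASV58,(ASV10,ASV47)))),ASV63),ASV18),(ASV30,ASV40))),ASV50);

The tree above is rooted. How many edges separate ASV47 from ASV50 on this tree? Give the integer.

The MRCA of ASV47 and ASV50 is the root of the tree.
From ASV47 up to that node: 9 branches. From ASV50 up to the same node: 1 branch. Total: 9 + 1 = 10.

10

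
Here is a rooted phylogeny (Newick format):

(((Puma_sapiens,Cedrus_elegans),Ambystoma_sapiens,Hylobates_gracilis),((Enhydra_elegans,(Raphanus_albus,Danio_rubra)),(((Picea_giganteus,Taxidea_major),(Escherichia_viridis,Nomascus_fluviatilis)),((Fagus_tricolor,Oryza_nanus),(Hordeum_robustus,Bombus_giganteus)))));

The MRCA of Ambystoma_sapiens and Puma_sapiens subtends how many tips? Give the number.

The MRCA of Ambystoma_sapiens and Puma_sapiens is the node subtending ((Puma_sapiens,Cedrus_elegans),Ambystoma_sapiens,Hylobates_gracilis).
That clade contains 4 terminal taxa: Ambystoma_sapiens, Cedrus_elegans, Hylobates_gracilis, Puma_sapiens.

4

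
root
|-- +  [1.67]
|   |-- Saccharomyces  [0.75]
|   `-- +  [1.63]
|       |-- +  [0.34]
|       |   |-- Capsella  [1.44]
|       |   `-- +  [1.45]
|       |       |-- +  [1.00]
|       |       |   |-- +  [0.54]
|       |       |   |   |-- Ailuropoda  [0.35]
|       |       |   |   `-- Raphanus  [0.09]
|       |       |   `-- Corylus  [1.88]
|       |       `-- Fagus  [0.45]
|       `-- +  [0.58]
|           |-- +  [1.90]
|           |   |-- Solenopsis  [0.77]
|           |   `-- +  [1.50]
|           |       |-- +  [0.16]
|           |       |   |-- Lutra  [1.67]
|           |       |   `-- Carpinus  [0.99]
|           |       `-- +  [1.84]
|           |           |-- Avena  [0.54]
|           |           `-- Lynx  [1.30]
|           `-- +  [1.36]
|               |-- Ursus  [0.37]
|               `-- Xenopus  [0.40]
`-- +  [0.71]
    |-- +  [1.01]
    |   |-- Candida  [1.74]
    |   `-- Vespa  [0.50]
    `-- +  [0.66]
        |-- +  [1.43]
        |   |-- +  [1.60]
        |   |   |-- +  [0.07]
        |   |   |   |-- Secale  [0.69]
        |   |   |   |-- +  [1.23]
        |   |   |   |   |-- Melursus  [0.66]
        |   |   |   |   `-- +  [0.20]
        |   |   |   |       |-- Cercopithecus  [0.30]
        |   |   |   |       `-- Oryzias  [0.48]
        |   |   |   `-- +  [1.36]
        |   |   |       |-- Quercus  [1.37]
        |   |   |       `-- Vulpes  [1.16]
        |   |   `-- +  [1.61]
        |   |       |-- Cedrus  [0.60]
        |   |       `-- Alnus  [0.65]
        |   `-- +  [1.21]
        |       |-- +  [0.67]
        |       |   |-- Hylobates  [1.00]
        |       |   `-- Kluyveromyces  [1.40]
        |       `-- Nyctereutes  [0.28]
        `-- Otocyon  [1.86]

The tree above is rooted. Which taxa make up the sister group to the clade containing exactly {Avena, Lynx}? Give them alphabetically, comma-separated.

Carpinus, Lutra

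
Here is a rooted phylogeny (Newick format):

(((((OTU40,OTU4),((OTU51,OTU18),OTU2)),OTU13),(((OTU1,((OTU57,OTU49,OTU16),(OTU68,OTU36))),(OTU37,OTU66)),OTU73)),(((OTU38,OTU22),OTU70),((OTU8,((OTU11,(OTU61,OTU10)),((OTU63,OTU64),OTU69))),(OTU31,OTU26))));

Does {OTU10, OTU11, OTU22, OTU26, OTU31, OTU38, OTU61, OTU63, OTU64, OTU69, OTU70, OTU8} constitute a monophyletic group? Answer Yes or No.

The most recent common ancestor of these taxa subtends (((OTU38,OTU22),OTU70),((OTU8,((OTU11,(OTU61,OTU10)),((OTU63,OTU64),OTU69))),(OTU31,OTU26))).
That clade has exactly 12 tips — every listed taxon and nothing else — so the group is monophyletic.

Yes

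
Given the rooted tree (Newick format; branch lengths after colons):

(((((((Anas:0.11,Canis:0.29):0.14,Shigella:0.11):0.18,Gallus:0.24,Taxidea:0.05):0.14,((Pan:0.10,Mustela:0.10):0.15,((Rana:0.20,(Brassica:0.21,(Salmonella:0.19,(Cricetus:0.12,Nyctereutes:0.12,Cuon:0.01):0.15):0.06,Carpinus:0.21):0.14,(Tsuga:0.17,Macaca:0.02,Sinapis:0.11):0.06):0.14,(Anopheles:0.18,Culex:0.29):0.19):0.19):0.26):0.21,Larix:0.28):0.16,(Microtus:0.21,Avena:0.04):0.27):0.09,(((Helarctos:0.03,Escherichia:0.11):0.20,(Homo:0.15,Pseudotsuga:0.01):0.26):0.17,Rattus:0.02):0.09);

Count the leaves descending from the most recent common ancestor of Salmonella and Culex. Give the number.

12

The MRCA of Salmonella and Culex is the node subtending ((Rana,(Brassica,(Salmonella,(Cricetus,Nyctereutes,Cuon)),Carpinus),(Tsuga,Macaca,Sinapis)),(Anopheles,Culex)).
That clade contains 12 terminal taxa: Anopheles, Brassica, Carpinus, Cricetus, Culex, Cuon, Macaca, Nyctereutes, Rana, Salmonella, Sinapis, Tsuga.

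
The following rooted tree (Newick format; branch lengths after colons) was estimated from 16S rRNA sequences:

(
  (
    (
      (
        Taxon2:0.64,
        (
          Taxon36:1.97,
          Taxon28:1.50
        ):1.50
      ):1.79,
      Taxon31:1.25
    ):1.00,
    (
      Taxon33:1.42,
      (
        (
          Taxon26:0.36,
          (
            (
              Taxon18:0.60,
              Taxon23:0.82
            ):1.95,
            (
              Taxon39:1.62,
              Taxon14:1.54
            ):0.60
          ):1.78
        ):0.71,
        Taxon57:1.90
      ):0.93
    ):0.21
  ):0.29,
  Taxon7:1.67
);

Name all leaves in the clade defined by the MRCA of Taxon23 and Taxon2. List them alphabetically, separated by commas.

Taxon14, Taxon18, Taxon2, Taxon23, Taxon26, Taxon28, Taxon31, Taxon33, Taxon36, Taxon39, Taxon57

Tracing Taxon23: it sits inside (Taxon18,Taxon23).
Tracing Taxon2: it sits inside (Taxon2,(Taxon36,Taxon28)).
The smallest clade enclosing both is (((Taxon2,(Taxon36,Taxon28)),Taxon31),(Taxon33,((Taxon26,((Taxon18,Taxon23),(Taxon39,Taxon14))),Taxon57))); the answer is its 11 terminal taxa in alphabetical order.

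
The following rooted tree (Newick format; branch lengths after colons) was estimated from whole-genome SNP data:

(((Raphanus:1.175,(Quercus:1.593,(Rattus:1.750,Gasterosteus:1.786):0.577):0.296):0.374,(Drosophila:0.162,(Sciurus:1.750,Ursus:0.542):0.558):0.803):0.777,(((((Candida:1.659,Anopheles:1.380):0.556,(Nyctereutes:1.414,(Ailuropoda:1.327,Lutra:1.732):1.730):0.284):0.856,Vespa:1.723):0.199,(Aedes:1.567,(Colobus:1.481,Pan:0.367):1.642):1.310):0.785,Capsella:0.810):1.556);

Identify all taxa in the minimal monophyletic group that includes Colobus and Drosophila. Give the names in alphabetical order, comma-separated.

Tracing Colobus: it sits inside (Colobus,Pan).
Tracing Drosophila: it sits inside (Drosophila,(Sciurus,Ursus)).
The smallest clade enclosing both is the whole tree (their MRCA is the root), so the answer is all 17 tips in alphabetical order.

Aedes, Ailuropoda, Anopheles, Candida, Capsella, Colobus, Drosophila, Gasterosteus, Lutra, Nyctereutes, Pan, Quercus, Raphanus, Rattus, Sciurus, Ursus, Vespa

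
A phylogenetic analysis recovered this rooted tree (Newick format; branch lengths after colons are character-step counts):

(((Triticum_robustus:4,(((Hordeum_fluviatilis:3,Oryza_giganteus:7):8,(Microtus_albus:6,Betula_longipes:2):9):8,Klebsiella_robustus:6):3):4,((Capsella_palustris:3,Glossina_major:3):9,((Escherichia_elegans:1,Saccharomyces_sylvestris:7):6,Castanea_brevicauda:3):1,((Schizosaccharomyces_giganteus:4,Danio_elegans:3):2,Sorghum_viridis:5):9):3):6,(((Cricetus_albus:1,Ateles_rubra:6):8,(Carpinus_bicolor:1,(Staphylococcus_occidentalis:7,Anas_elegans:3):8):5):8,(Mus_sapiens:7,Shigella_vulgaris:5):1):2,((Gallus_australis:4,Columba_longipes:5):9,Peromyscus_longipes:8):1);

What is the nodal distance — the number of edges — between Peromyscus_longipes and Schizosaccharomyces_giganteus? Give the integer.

The MRCA of Peromyscus_longipes and Schizosaccharomyces_giganteus is the root of the tree.
From Peromyscus_longipes up to that node: 2 branches. From Schizosaccharomyces_giganteus up to the same node: 5 branches. Total: 2 + 5 = 7.

7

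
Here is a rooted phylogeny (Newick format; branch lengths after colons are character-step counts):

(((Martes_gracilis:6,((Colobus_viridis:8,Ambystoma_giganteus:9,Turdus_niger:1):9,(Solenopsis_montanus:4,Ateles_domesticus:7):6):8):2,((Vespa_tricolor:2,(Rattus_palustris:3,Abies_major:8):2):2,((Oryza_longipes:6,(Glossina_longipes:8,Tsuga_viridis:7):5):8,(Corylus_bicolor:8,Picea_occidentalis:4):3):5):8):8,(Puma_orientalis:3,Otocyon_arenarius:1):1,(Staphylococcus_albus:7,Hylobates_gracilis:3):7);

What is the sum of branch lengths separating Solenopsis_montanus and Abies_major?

The path runs Solenopsis_montanus → … → MRCA → … → Abies_major; the MRCA is the node subtending ((Martes_gracilis,((Colobus_viridis,Ambystoma_giganteus,Turdus_niger),(Solenopsis_montanus,Ateles_domesticus))),((Vespa_tricolor,(Rattus_palustris,Abies_major)),((Oryza_longipes,(Glossina_longipes,Tsuga_viridis)),(Corylus_bicolor,Picea_occidentalis)))).
Branch lengths along that path: 4 + 6 + 8 + 2 + 8 + 2 + 2 + 8 = 40.

40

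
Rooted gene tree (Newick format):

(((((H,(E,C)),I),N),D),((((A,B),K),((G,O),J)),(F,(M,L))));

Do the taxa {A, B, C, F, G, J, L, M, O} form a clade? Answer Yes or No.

The MRCA of the listed taxa is the root, so the smallest clade containing them is the whole tree.
That clade also contains D, E, H, I, K, N, which are not in the proposed group, so the group is not monophyletic.

No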